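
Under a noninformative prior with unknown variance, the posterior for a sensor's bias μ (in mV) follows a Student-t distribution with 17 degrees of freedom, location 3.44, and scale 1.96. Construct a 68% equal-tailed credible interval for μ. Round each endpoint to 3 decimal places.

[1.432, 5.448]

The t_17 distribution is symmetric; the 68% interval is 3.44 ± t·1.96 with t_{0.84,17} = 1.024.
Half-width: 1.024 × 1.96 = 2.008.
3.44 − 2.008 = 1.432; 3.44 + 2.008 = 5.448.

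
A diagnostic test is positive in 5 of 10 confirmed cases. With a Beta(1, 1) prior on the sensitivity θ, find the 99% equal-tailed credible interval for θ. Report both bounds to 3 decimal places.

Posterior: Beta(1+5, 1+5) = Beta(6, 6).
Equal-tailed 99% interval: the 0.005 and 0.995 quantiles of Beta(6, 6).
Posterior mean ≈ 0.500, SD ≈ 0.139; a Normal approximation gives roughly [0.143, 0.857].
Exact: F⁻¹(0.005) = 0.169; F⁻¹(0.995) = 0.831.

[0.169, 0.831]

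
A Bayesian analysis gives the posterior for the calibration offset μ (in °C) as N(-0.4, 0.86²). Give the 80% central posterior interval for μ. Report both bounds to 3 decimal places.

[-1.502, 0.702]

The posterior is symmetric, so the 80% equal-tailed interval is μ = -0.4 ± z·0.86 with z = 1.282.
Half-width: 1.282 × 0.86 = 1.102.
-0.4 − 1.102 = -1.502; -0.4 + 1.102 = 0.702.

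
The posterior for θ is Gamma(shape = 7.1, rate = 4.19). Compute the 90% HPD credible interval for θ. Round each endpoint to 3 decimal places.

[0.681, 2.671]

The posterior is unimodal and skewed, so the HPD interval has equal density at both endpoints and is the shortest 90% interval.
Solving f(0.681) = f(2.671) with F(2.671) − F(0.681) = 0.90 gives [0.681, 2.671].
For comparison, the equal-tailed interval is [0.800, 2.858]; the HPD is narrower and shifted toward the mode.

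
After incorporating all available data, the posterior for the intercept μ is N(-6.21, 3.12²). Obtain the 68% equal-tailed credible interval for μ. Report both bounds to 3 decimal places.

[-9.313, -3.107]

The posterior is symmetric, so the 68% equal-tailed interval is μ = -6.21 ± z·3.12 with z = 0.994.
Half-width: 0.994 × 3.12 = 3.103.
-6.21 − 3.103 = -9.313; -6.21 + 3.103 = -3.107.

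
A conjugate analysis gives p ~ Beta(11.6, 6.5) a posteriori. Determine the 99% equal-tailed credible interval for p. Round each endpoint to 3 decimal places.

[0.344, 0.882]

Posterior: Beta(11.6, 6.5).
Equal-tailed 99% interval: the 0.005 and 0.995 quantiles of Beta(11.6, 6.5).
Posterior mean ≈ 0.641, SD ≈ 0.110; a Normal approximation gives roughly [0.358, 0.924].
Exact: F⁻¹(0.005) = 0.344; F⁻¹(0.995) = 0.882.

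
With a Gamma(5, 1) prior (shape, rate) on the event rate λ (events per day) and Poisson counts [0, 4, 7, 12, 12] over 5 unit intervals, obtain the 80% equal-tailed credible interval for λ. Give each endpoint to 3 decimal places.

[5.356, 8.048]

Posterior: Gamma(5+35, 1+5) = Gamma(40, 6) (shape, rate).
Equal-tailed 80% interval: Gamma(40, 6) quantiles at 0.1 and 0.9.
Posterior mean ≈ 6.667, SD ≈ 1.054; a Normal approximation gives roughly [5.316, 8.018].
Exact: lower = 5.356; upper = 8.048.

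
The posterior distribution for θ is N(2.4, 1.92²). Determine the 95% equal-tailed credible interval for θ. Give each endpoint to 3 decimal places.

The posterior is symmetric, so the 95% equal-tailed interval is θ = 2.4 ± z·1.92 with z = 1.960.
Half-width: 1.960 × 1.92 = 3.763.
2.4 − 3.763 = -1.363; 2.4 + 3.763 = 6.163.

[-1.363, 6.163]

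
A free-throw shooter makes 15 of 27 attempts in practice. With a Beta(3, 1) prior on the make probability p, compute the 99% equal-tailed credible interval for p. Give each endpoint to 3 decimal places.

[0.353, 0.789]

Posterior: Beta(3+15, 1+12) = Beta(18, 13).
Equal-tailed 99% interval: the 0.005 and 0.995 quantiles of Beta(18, 13).
Posterior mean ≈ 0.581, SD ≈ 0.087; a Normal approximation gives roughly [0.356, 0.805].
Exact: F⁻¹(0.005) = 0.353; F⁻¹(0.995) = 0.789.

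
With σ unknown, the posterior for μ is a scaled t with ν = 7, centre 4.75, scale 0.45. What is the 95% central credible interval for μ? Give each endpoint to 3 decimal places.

The t_7 distribution is symmetric; the 95% interval is 4.75 ± t·0.45 with t_{0.975,7} = 2.365.
Half-width: 2.365 × 0.45 = 1.064.
4.75 − 1.064 = 3.686; 4.75 + 1.064 = 5.814.

[3.686, 5.814]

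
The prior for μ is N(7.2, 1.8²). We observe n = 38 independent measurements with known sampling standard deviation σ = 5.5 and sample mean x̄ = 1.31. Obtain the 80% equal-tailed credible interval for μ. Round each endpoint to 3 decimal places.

[1.447, 3.496]

Posterior precision = 1/1.8² + 38/5.5² = 0.3086 + 1.2562 = 1.5648, so posterior SD = 0.7994.
Posterior mean = (7.2/1.8² + 38·1.31/5.5²) / 1.5648 = 2.4717.
Interval: 2.4717 ± 1.282 × 0.7994 → [1.447, 3.496].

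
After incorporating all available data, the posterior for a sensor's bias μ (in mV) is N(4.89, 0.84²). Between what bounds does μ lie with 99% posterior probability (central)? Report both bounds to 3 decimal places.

[2.726, 7.054]

The posterior is symmetric, so the 99% equal-tailed interval is μ = 4.89 ± z·0.84 with z = 2.576.
Half-width: 2.576 × 0.84 = 2.164.
4.89 − 2.164 = 2.726; 4.89 + 2.164 = 7.054.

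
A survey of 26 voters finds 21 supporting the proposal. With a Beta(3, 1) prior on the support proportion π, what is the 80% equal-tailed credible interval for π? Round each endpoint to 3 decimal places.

Posterior: Beta(3+21, 1+5) = Beta(24, 6).
Equal-tailed 80% interval: the 0.1 and 0.9 quantiles of Beta(24, 6).
Posterior mean ≈ 0.800, SD ≈ 0.072; a Normal approximation gives roughly [0.708, 0.892].
Exact: F⁻¹(0.1) = 0.703; F⁻¹(0.9) = 0.888.

[0.703, 0.888]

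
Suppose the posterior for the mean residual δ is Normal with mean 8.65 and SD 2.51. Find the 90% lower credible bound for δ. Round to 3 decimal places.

Need L with P(δ ≥ L) = 0.90: L = 8.65 − z_{0.1}·2.51.
z = 1.282; L = 8.65 − 1.282 × 2.51 = 5.433.

5.433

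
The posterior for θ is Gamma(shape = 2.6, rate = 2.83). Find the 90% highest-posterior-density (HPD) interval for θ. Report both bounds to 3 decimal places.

The posterior is unimodal and skewed, so the HPD interval has equal density at both endpoints and is the shortest 90% interval.
Solving f(0.097) = f(1.721) with F(1.721) − F(0.097) = 0.90 gives [0.097, 1.721].
For comparison, the equal-tailed interval is [0.219, 2.010]; the HPD is narrower and shifted toward the mode.

[0.097, 1.721]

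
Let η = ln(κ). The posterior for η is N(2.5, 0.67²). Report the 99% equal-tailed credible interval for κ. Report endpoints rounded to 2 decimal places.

On the log scale the 99% interval is 2.5 ± 2.576 × 0.67 = [0.7742, 4.2258].
Exponentiate: [e^0.7742, e^4.2258] = [2.17, 68.43].

[2.17, 68.43]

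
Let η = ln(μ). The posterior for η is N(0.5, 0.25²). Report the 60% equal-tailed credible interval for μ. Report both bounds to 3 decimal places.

[1.336, 2.035]

On the log scale the 60% interval is 0.5 ± 0.842 × 0.25 = [0.2896, 0.7104].
Exponentiate: [e^0.2896, e^0.7104] = [1.336, 2.035].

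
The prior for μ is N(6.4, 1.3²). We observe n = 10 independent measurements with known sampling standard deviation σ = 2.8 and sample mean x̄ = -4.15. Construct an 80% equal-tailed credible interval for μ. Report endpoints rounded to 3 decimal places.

[-1.745, 0.131]

Posterior precision = 1/1.3² + 10/2.8² = 0.5917 + 1.2755 = 1.8672, so posterior SD = 0.7318.
Posterior mean = (6.4/1.3² + 10·-4.15/2.8²) / 1.8672 = -0.8068.
Interval: -0.8068 ± 1.282 × 0.7318 → [-1.745, 0.131].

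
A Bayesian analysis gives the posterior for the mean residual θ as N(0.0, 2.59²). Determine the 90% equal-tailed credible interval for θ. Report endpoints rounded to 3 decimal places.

The posterior is symmetric, so the 90% equal-tailed interval is θ = 0.0 ± z·2.59 with z = 1.645.
Half-width: 1.645 × 2.59 = 4.260.
0.0 − 4.260 = -4.260; 0.0 + 4.260 = 4.260.

[-4.260, 4.260]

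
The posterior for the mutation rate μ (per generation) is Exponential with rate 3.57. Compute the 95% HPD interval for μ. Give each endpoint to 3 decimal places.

[0.000, 0.839]

The exponential density is strictly decreasing on [0, ∞), so the HPD interval is anchored at 0: [0, q] with P(μ ≤ q) = 0.95.
q = −ln(1 − 0.95) / 3.57 = 2.9957 / 3.57 = 0.839.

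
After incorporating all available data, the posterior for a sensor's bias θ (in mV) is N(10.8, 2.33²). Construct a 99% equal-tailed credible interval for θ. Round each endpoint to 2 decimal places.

[4.80, 16.80]

The posterior is symmetric, so the 99% equal-tailed interval is θ = 10.8 ± z·2.33 with z = 2.576.
Half-width: 2.576 × 2.33 = 6.00.
10.8 − 6.00 = 4.80; 10.8 + 6.00 = 16.80.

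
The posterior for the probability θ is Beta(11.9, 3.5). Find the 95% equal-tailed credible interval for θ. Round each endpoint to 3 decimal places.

Posterior: Beta(11.9, 3.5).
Equal-tailed 95% interval: the 0.025 and 0.975 quantiles of Beta(11.9, 3.5).
Posterior mean ≈ 0.773, SD ≈ 0.103; a Normal approximation gives roughly [0.570, 0.976].
Exact: F⁻¹(0.025) = 0.541; F⁻¹(0.975) = 0.938.

[0.541, 0.938]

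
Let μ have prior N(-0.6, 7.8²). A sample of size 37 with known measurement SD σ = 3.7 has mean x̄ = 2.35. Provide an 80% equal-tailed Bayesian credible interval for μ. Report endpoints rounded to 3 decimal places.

Posterior precision = 1/7.8² + 37/3.7² = 0.0164 + 2.7027 = 2.7191, so posterior SD = 0.6064.
Posterior mean = (-0.6/7.8² + 37·2.35/3.7²) / 2.7191 = 2.3322.
Interval: 2.3322 ± 1.282 × 0.6064 → [1.555, 3.109].

[1.555, 3.109]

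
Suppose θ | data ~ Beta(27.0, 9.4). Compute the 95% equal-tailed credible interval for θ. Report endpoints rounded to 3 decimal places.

[0.590, 0.868]

Posterior: Beta(27.0, 9.4).
Equal-tailed 95% interval: the 0.025 and 0.975 quantiles of Beta(27.0, 9.4).
Posterior mean ≈ 0.742, SD ≈ 0.072; a Normal approximation gives roughly [0.601, 0.882].
Exact: F⁻¹(0.025) = 0.590; F⁻¹(0.975) = 0.868.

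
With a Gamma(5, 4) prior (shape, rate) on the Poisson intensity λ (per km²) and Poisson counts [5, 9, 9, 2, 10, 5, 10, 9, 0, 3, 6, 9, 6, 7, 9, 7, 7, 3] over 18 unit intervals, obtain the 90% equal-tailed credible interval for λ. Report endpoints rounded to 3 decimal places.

[4.704, 6.347]

Posterior: Gamma(5+116, 4+18) = Gamma(121, 22) (shape, rate).
Equal-tailed 90% interval: Gamma(121, 22) quantiles at 0.05 and 0.95.
Posterior mean ≈ 5.500, SD ≈ 0.500; a Normal approximation gives roughly [4.678, 6.322].
Exact: lower = 4.704; upper = 6.347.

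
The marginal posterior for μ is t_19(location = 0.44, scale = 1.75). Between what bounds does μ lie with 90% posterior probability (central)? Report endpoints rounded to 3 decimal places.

[-2.586, 3.466]

The t_19 distribution is symmetric; the 90% interval is 0.44 ± t·1.75 with t_{0.95,19} = 1.729.
Half-width: 1.729 × 1.75 = 3.026.
0.44 − 3.026 = -2.586; 0.44 + 3.026 = 3.466.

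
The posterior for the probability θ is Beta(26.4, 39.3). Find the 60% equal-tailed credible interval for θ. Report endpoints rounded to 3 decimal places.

[0.351, 0.452]

Posterior: Beta(26.4, 39.3).
Equal-tailed 60% interval: the 0.2 and 0.8 quantiles of Beta(26.4, 39.3).
Posterior mean ≈ 0.402, SD ≈ 0.060; a Normal approximation gives roughly [0.351, 0.452].
Exact: F⁻¹(0.2) = 0.351; F⁻¹(0.8) = 0.452.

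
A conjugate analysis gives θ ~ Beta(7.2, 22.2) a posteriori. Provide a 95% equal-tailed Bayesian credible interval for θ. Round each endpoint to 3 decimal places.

Posterior: Beta(7.2, 22.2).
Equal-tailed 95% interval: the 0.025 and 0.975 quantiles of Beta(7.2, 22.2).
Posterior mean ≈ 0.245, SD ≈ 0.078; a Normal approximation gives roughly [0.092, 0.398].
Exact: F⁻¹(0.025) = 0.110; F⁻¹(0.975) = 0.412.

[0.110, 0.412]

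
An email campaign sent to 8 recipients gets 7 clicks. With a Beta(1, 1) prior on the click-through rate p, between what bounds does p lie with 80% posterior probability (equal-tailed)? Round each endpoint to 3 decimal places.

Posterior: Beta(1+7, 1+1) = Beta(8, 2).
Equal-tailed 80% interval: the 0.1 and 0.9 quantiles of Beta(8, 2).
Posterior mean ≈ 0.800, SD ≈ 0.121; a Normal approximation gives roughly [0.645, 0.955].
Exact: F⁻¹(0.1) = 0.632; F⁻¹(0.9) = 0.939.

[0.632, 0.939]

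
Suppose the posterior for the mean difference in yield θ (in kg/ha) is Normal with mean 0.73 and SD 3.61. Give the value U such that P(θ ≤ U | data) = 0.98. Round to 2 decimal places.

Need U with P(θ ≤ U) = 0.98: U = 0.73 + z_{0.02}·3.61.
z = 2.054; U = 0.73 + 2.054 × 3.61 = 8.14.

8.14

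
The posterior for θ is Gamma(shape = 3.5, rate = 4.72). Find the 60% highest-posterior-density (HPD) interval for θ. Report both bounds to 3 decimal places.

[0.289, 0.877]

The posterior is unimodal and skewed, so the HPD interval has equal density at both endpoints and is the shortest 60% interval.
Solving f(0.289) = f(0.877) with F(0.877) − F(0.289) = 0.60 gives [0.289, 0.877].
For comparison, the equal-tailed interval is [0.405, 1.038]; the HPD is narrower and shifted toward the mode.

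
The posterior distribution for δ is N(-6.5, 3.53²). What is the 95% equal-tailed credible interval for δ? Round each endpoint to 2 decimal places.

The posterior is symmetric, so the 95% equal-tailed interval is δ = -6.5 ± z·3.53 with z = 1.960.
Half-width: 1.960 × 3.53 = 6.92.
-6.5 − 6.92 = -13.42; -6.5 + 6.92 = 0.42.

[-13.42, 0.42]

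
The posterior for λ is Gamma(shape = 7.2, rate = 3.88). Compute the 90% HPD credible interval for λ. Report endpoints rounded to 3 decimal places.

[0.752, 2.918]

The posterior is unimodal and skewed, so the HPD interval has equal density at both endpoints and is the shortest 90% interval.
Solving f(0.752) = f(2.918) with F(2.918) − F(0.752) = 0.90 gives [0.752, 2.918].
For comparison, the equal-tailed interval is [0.882, 3.120]; the HPD is narrower and shifted toward the mode.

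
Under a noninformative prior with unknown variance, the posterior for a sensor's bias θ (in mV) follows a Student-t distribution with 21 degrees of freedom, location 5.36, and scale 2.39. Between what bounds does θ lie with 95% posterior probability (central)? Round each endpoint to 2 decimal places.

The t_21 distribution is symmetric; the 95% interval is 5.36 ± t·2.39 with t_{0.975,21} = 2.080.
Half-width: 2.080 × 2.39 = 4.97.
5.36 − 4.97 = 0.39; 5.36 + 4.97 = 10.33.

[0.39, 10.33]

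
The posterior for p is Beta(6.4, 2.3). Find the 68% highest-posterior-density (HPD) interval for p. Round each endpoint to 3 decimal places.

The posterior is unimodal and skewed, so the HPD interval has equal density at both endpoints and is the shortest 68% interval.
Solving f(0.643) = f(0.919) with F(0.919) − F(0.643) = 0.68 gives [0.643, 0.919].
For comparison, the equal-tailed interval is [0.589, 0.879]; the HPD is narrower and shifted toward the mode.

[0.643, 0.919]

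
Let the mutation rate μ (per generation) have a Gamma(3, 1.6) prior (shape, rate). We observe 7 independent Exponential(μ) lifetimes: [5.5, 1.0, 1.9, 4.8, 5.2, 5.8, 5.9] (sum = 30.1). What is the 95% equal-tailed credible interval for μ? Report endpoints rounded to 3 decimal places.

Posterior: Gamma(3+7, 1.6+30.1) = Gamma(10, 31.7) (shape, rate).
Equal-tailed 95% interval: Gamma(10, 31.7) quantiles at 0.025 and 0.975.
Posterior mean ≈ 0.315, SD ≈ 0.100; a Normal approximation gives roughly [0.120, 0.511].
Exact: lower = 0.151; upper = 0.539.

[0.151, 0.539]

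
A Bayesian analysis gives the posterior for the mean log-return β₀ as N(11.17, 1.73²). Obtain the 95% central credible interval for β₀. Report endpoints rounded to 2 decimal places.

[7.78, 14.56]

The posterior is symmetric, so the 95% equal-tailed interval is β₀ = 11.17 ± z·1.73 with z = 1.960.
Half-width: 1.960 × 1.73 = 3.39.
11.17 − 3.39 = 7.78; 11.17 + 3.39 = 14.56.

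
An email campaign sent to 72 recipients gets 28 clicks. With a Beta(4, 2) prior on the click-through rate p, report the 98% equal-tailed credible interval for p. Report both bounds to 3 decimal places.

[0.286, 0.541]

Posterior: Beta(4+28, 2+44) = Beta(32, 46).
Equal-tailed 98% interval: the 0.01 and 0.99 quantiles of Beta(32, 46).
Posterior mean ≈ 0.410, SD ≈ 0.055; a Normal approximation gives roughly [0.282, 0.539].
Exact: F⁻¹(0.01) = 0.286; F⁻¹(0.99) = 0.541.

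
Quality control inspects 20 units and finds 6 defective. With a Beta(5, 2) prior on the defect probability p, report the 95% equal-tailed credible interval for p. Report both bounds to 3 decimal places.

[0.234, 0.594]

Posterior: Beta(5+6, 2+14) = Beta(11, 16).
Equal-tailed 95% interval: the 0.025 and 0.975 quantiles of Beta(11, 16).
Posterior mean ≈ 0.407, SD ≈ 0.093; a Normal approximation gives roughly [0.225, 0.589].
Exact: F⁻¹(0.025) = 0.234; F⁻¹(0.975) = 0.594.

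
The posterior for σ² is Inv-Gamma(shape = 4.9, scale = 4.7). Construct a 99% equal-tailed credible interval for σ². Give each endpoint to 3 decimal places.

[0.378, 4.542]

Inverse-Gamma(4.9, 4.7) quantiles: F⁻¹(0.005) and F⁻¹(0.995).
Equivalently, 1/σ² ~ Gamma(4.9, rate = 4.7); invert its 0.995 and 0.005 quantiles.
Posterior mean ≈ 1.205, SD ≈ 0.708; a Normal approximation gives roughly [-0.618, 3.028].
Exact: lower = 0.378; upper = 4.542.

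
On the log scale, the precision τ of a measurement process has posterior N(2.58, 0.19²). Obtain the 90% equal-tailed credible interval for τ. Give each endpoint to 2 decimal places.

[9.66, 18.04]

On the log scale the 90% interval is 2.58 ± 1.645 × 0.19 = [2.2675, 2.8925].
Exponentiate: [e^2.2675, e^2.8925] = [9.66, 18.04].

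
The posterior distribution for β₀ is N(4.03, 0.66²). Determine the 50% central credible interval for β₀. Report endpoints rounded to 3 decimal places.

[3.585, 4.475]

The posterior is symmetric, so the 50% equal-tailed interval is β₀ = 4.03 ± z·0.66 with z = 0.674.
Half-width: 0.674 × 0.66 = 0.445.
4.03 − 0.445 = 3.585; 4.03 + 0.445 = 4.475.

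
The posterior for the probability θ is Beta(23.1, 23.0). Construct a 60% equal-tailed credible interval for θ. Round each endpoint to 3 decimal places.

Posterior: Beta(23.1, 23.0).
Equal-tailed 60% interval: the 0.2 and 0.8 quantiles of Beta(23.1, 23.0).
Posterior mean ≈ 0.501, SD ≈ 0.073; a Normal approximation gives roughly [0.440, 0.562].
Exact: F⁻¹(0.2) = 0.439; F⁻¹(0.8) = 0.563.

[0.439, 0.563]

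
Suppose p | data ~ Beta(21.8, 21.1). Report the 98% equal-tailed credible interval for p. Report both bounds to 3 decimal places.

Posterior: Beta(21.8, 21.1).
Equal-tailed 98% interval: the 0.01 and 0.99 quantiles of Beta(21.8, 21.1).
Posterior mean ≈ 0.508, SD ≈ 0.075; a Normal approximation gives roughly [0.333, 0.684].
Exact: F⁻¹(0.01) = 0.335; F⁻¹(0.99) = 0.681.

[0.335, 0.681]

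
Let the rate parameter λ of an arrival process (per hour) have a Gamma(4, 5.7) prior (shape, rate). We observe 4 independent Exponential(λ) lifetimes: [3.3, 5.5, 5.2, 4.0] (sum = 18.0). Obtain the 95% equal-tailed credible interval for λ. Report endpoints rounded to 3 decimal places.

[0.146, 0.609]

Posterior: Gamma(4+4, 5.7+18.0) = Gamma(8, 23.7) (shape, rate).
Equal-tailed 95% interval: Gamma(8, 23.7) quantiles at 0.025 and 0.975.
Posterior mean ≈ 0.338, SD ≈ 0.119; a Normal approximation gives roughly [0.104, 0.571].
Exact: lower = 0.146; upper = 0.609.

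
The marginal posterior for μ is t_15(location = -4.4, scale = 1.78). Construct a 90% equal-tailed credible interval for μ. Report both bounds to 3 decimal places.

The t_15 distribution is symmetric; the 90% interval is -4.4 ± t·1.78 with t_{0.95,15} = 1.753.
Half-width: 1.753 × 1.78 = 3.120.
-4.4 − 3.120 = -7.520; -4.4 + 3.120 = -1.280.

[-7.520, -1.280]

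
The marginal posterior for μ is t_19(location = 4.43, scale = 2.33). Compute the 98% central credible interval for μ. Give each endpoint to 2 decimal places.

The t_19 distribution is symmetric; the 98% interval is 4.43 ± t·2.33 with t_{0.99,19} = 2.539.
Half-width: 2.539 × 2.33 = 5.92.
4.43 − 5.92 = -1.49; 4.43 + 5.92 = 10.35.

[-1.49, 10.35]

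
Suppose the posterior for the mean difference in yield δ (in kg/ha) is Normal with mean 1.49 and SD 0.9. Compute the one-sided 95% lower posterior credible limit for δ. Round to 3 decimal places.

Need L with P(δ ≥ L) = 0.95: L = 1.49 − z_{0.05}·0.9.
z = 1.645; L = 1.49 − 1.645 × 0.9 = 0.010.

0.010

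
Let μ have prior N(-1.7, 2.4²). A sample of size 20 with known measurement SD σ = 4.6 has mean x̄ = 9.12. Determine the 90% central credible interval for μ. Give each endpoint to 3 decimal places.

[5.886, 8.996]

Posterior precision = 1/2.4² + 20/4.6² = 0.1736 + 0.9452 = 1.1188, so posterior SD = 0.9454.
Posterior mean = (-1.7/2.4² + 20·9.12/4.6²) / 1.1188 = 7.4410.
Interval: 7.4410 ± 1.645 × 0.9454 → [5.886, 8.996].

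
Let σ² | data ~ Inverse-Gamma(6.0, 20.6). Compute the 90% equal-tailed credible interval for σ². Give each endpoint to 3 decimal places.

[1.959, 7.884]

Inverse-Gamma(6.0, 20.6) quantiles: F⁻¹(0.05) and F⁻¹(0.95).
Equivalently, 1/σ² ~ Gamma(6.0, rate = 20.6); invert its 0.95 and 0.05 quantiles.
Posterior mean ≈ 4.120, SD ≈ 2.060; a Normal approximation gives roughly [0.732, 7.508].
Exact: lower = 1.959; upper = 7.884.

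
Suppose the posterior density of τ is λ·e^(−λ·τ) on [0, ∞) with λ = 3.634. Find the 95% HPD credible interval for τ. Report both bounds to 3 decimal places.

[0.000, 0.824]

The exponential density is strictly decreasing on [0, ∞), so the HPD interval is anchored at 0: [0, q] with P(τ ≤ q) = 0.95.
q = −ln(1 − 0.95) / 3.634 = 2.9957 / 3.634 = 0.824.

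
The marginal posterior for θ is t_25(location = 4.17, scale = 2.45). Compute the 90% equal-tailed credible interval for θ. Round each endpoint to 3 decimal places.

The t_25 distribution is symmetric; the 90% interval is 4.17 ± t·2.45 with t_{0.95,25} = 1.708.
Half-width: 1.708 × 2.45 = 4.185.
4.17 − 4.185 = -0.015; 4.17 + 4.185 = 8.355.

[-0.015, 8.355]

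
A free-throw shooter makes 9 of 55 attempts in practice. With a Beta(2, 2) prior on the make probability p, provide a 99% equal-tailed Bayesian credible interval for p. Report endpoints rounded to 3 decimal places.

[0.078, 0.334]

Posterior: Beta(2+9, 2+46) = Beta(11, 48).
Equal-tailed 99% interval: the 0.005 and 0.995 quantiles of Beta(11, 48).
Posterior mean ≈ 0.186, SD ≈ 0.050; a Normal approximation gives roughly [0.057, 0.316].
Exact: F⁻¹(0.005) = 0.078; F⁻¹(0.995) = 0.334.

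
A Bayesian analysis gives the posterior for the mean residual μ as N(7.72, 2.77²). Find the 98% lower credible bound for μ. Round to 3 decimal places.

Need L with P(μ ≥ L) = 0.98: L = 7.72 − z_{0.02}·2.77.
z = 2.054; L = 7.72 − 2.054 × 2.77 = 2.031.

2.031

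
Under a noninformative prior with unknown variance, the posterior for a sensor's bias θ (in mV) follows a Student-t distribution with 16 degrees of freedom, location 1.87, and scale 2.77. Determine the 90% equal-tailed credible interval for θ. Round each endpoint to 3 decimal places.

[-2.966, 6.706]

The t_16 distribution is symmetric; the 90% interval is 1.87 ± t·2.77 with t_{0.95,16} = 1.746.
Half-width: 1.746 × 2.77 = 4.836.
1.87 − 4.836 = -2.966; 1.87 + 4.836 = 6.706.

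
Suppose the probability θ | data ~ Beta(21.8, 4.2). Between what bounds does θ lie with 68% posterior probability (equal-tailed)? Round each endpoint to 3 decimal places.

[0.768, 0.908]

Posterior: Beta(21.8, 4.2).
Equal-tailed 68% interval: the 0.16 and 0.84 quantiles of Beta(21.8, 4.2).
Posterior mean ≈ 0.838, SD ≈ 0.071; a Normal approximation gives roughly [0.768, 0.909].
Exact: F⁻¹(0.16) = 0.768; F⁻¹(0.84) = 0.908.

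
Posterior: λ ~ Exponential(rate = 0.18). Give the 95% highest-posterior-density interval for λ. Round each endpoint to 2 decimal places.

[0.00, 16.64]

The exponential density is strictly decreasing on [0, ∞), so the HPD interval is anchored at 0: [0, q] with P(λ ≤ q) = 0.95.
q = −ln(1 − 0.95) / 0.18 = 2.9957 / 0.18 = 16.64.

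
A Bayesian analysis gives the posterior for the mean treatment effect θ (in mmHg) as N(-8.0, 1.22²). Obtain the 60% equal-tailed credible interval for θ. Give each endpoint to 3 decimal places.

[-9.027, -6.973]

The posterior is symmetric, so the 60% equal-tailed interval is θ = -8.0 ± z·1.22 with z = 0.842.
Half-width: 0.842 × 1.22 = 1.027.
-8.0 − 1.027 = -9.027; -8.0 + 1.027 = -6.973.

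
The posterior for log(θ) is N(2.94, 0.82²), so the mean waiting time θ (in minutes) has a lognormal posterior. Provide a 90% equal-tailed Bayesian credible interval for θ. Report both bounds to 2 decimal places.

[4.91, 72.88]

On the log scale the 90% interval is 2.94 ± 1.645 × 0.82 = [1.5912, 4.2888].
Exponentiate: [e^1.5912, e^4.2888] = [4.91, 72.88].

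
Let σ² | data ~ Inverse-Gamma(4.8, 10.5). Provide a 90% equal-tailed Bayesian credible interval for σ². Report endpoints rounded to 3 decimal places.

[1.183, 5.688]

Inverse-Gamma(4.8, 10.5) quantiles: F⁻¹(0.05) and F⁻¹(0.95).
Equivalently, 1/σ² ~ Gamma(4.8, rate = 10.5); invert its 0.95 and 0.05 quantiles.
Posterior mean ≈ 2.763, SD ≈ 1.651; a Normal approximation gives roughly [0.047, 5.479].
Exact: lower = 1.183; upper = 5.688.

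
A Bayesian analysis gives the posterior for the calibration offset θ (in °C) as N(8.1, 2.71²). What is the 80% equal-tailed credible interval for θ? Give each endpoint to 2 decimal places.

The posterior is symmetric, so the 80% equal-tailed interval is θ = 8.1 ± z·2.71 with z = 1.282.
Half-width: 1.282 × 2.71 = 3.47.
8.1 − 3.47 = 4.63; 8.1 + 3.47 = 11.57.

[4.63, 11.57]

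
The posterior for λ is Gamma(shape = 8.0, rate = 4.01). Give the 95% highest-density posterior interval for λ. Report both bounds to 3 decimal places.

[0.742, 3.399]

The posterior is unimodal and skewed, so the HPD interval has equal density at both endpoints and is the shortest 95% interval.
Solving f(0.742) = f(3.399) with F(3.399) − F(0.742) = 0.95 gives [0.742, 3.399].
For comparison, the equal-tailed interval is [0.861, 3.597]; the HPD is narrower and shifted toward the mode.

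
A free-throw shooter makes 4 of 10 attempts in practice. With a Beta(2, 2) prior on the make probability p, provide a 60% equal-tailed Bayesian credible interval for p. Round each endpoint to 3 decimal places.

[0.316, 0.539]

Posterior: Beta(2+4, 2+6) = Beta(6, 8).
Equal-tailed 60% interval: the 0.2 and 0.8 quantiles of Beta(6, 8).
Posterior mean ≈ 0.429, SD ≈ 0.128; a Normal approximation gives roughly [0.321, 0.536].
Exact: F⁻¹(0.2) = 0.316; F⁻¹(0.8) = 0.539.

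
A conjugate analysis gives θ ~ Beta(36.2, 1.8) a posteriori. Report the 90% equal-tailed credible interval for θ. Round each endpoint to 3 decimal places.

Posterior: Beta(36.2, 1.8).
Equal-tailed 90% interval: the 0.05 and 0.95 quantiles of Beta(36.2, 1.8).
Posterior mean ≈ 0.953, SD ≈ 0.034; a Normal approximation gives roughly [0.897, 1.009].
Exact: F⁻¹(0.05) = 0.886; F⁻¹(0.95) = 0.992.

[0.886, 0.992]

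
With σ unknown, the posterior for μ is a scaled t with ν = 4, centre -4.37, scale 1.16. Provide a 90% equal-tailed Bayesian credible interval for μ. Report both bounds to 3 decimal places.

The t_4 distribution is symmetric; the 90% interval is -4.37 ± t·1.16 with t_{0.95,4} = 2.132.
Half-width: 2.132 × 1.16 = 2.473.
-4.37 − 2.473 = -6.843; -4.37 + 2.473 = -1.897.

[-6.843, -1.897]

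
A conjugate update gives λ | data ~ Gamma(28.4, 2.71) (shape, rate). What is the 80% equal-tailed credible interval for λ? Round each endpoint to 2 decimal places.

Posterior: Gamma(shape 28.4, rate 2.71).
Equal-tailed 80% interval: Gamma(28.4, 2.71) quantiles at 0.1 and 0.9.
Posterior mean ≈ 10.48, SD ≈ 1.97; a Normal approximation gives roughly [7.96, 13.00].
Exact: lower = 8.05; upper = 13.07.

[8.05, 13.07]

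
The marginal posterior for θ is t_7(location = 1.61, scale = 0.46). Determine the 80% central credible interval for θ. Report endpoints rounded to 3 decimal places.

[0.959, 2.261]

The t_7 distribution is symmetric; the 80% interval is 1.61 ± t·0.46 with t_{0.9,7} = 1.415.
Half-width: 1.415 × 0.46 = 0.651.
1.61 − 0.651 = 0.959; 1.61 + 0.651 = 2.261.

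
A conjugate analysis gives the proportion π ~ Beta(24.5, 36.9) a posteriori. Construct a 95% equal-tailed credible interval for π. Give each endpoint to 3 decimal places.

Posterior: Beta(24.5, 36.9).
Equal-tailed 95% interval: the 0.025 and 0.975 quantiles of Beta(24.5, 36.9).
Posterior mean ≈ 0.399, SD ≈ 0.062; a Normal approximation gives roughly [0.278, 0.521].
Exact: F⁻¹(0.025) = 0.281; F⁻¹(0.975) = 0.523.

[0.281, 0.523]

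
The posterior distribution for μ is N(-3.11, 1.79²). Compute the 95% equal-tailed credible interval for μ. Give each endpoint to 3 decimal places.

The posterior is symmetric, so the 95% equal-tailed interval is μ = -3.11 ± z·1.79 with z = 1.960.
Half-width: 1.960 × 1.79 = 3.508.
-3.11 − 3.508 = -6.618; -3.11 + 3.508 = 0.398.

[-6.618, 0.398]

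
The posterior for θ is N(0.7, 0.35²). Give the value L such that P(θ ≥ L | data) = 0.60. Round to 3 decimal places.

0.611

Need L with P(θ ≥ L) = 0.60: L = 0.7 − z_{0.4}·0.35.
z = 0.253; L = 0.7 − 0.253 × 0.35 = 0.611.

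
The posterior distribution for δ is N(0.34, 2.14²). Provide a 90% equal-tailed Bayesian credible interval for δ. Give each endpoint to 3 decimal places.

[-3.180, 3.860]

The posterior is symmetric, so the 90% equal-tailed interval is δ = 0.34 ± z·2.14 with z = 1.645.
Half-width: 1.645 × 2.14 = 3.520.
0.34 − 3.520 = -3.180; 0.34 + 3.520 = 3.860.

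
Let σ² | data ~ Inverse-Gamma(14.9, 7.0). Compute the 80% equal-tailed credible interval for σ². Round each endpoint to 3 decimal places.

Inverse-Gamma(14.9, 7.0) quantiles: F⁻¹(0.1) and F⁻¹(0.9).
Equivalently, 1/σ² ~ Gamma(14.9, rate = 7.0); invert its 0.9 and 0.1 quantiles.
Posterior mean ≈ 0.504, SD ≈ 0.140; a Normal approximation gives roughly [0.324, 0.683].
Exact: lower = 0.350; upper = 0.685.

[0.350, 0.685]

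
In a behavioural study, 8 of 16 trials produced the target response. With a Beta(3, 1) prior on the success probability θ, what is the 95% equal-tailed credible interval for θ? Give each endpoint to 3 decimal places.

Posterior: Beta(3+8, 1+8) = Beta(11, 9).
Equal-tailed 95% interval: the 0.025 and 0.975 quantiles of Beta(11, 9).
Posterior mean ≈ 0.550, SD ≈ 0.109; a Normal approximation gives roughly [0.337, 0.763].
Exact: F⁻¹(0.025) = 0.335; F⁻¹(0.975) = 0.756.

[0.335, 0.756]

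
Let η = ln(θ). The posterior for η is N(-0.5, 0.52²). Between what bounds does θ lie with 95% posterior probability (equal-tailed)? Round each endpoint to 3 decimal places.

[0.219, 1.681]

On the log scale the 95% interval is -0.5 ± 1.960 × 0.52 = [-1.5192, 0.5192].
Exponentiate: [e^-1.5192, e^0.5192] = [0.219, 1.681].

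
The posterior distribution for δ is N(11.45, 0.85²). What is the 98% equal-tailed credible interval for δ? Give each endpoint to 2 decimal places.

[9.47, 13.43]

The posterior is symmetric, so the 98% equal-tailed interval is δ = 11.45 ± z·0.85 with z = 2.326.
Half-width: 2.326 × 0.85 = 1.98.
11.45 − 1.98 = 9.47; 11.45 + 1.98 = 13.43.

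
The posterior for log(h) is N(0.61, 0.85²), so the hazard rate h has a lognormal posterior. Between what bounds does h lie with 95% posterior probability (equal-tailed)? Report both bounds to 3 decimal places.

On the log scale the 95% interval is 0.61 ± 1.960 × 0.85 = [-1.0560, 2.2760].
Exponentiate: [e^-1.0560, e^2.2760] = [0.348, 9.737].

[0.348, 9.737]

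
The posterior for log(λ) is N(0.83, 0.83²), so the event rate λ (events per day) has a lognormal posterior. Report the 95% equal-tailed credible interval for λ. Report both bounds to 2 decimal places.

On the log scale the 95% interval is 0.83 ± 1.960 × 0.83 = [-0.7968, 2.4568].
Exponentiate: [e^-0.7968, e^2.4568] = [0.45, 11.67].

[0.45, 11.67]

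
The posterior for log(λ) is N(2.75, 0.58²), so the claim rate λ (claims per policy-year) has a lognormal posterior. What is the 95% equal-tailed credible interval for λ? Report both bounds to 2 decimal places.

On the log scale the 95% interval is 2.75 ± 1.960 × 0.58 = [1.6132, 3.8868].
Exponentiate: [e^1.6132, e^3.8868] = [5.02, 48.75].

[5.02, 48.75]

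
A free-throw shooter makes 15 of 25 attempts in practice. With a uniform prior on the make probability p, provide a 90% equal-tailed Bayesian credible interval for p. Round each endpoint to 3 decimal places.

Posterior: Beta(1+15, 1+10) = Beta(16, 11).
Equal-tailed 90% interval: the 0.05 and 0.95 quantiles of Beta(16, 11).
Posterior mean ≈ 0.593, SD ≈ 0.093; a Normal approximation gives roughly [0.440, 0.745].
Exact: F⁻¹(0.05) = 0.436; F⁻¹(0.95) = 0.742.

[0.436, 0.742]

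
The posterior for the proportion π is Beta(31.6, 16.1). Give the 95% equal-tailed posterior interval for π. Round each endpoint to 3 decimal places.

[0.524, 0.788]

Posterior: Beta(31.6, 16.1).
Equal-tailed 95% interval: the 0.025 and 0.975 quantiles of Beta(31.6, 16.1).
Posterior mean ≈ 0.662, SD ≈ 0.068; a Normal approximation gives roughly [0.530, 0.795].
Exact: F⁻¹(0.025) = 0.524; F⁻¹(0.975) = 0.788.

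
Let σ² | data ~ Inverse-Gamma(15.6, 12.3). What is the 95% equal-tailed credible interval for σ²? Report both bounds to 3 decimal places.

[0.507, 1.391]

Inverse-Gamma(15.6, 12.3) quantiles: F⁻¹(0.025) and F⁻¹(0.975).
Equivalently, 1/σ² ~ Gamma(15.6, rate = 12.3); invert its 0.975 and 0.025 quantiles.
Posterior mean ≈ 0.842, SD ≈ 0.228; a Normal approximation gives roughly [0.395, 1.290].
Exact: lower = 0.507; upper = 1.391.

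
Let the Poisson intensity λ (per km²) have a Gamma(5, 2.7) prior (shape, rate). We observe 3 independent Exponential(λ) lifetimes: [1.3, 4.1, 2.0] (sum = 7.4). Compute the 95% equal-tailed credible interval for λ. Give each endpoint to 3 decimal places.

Posterior: Gamma(5+3, 2.7+7.4) = Gamma(8, 10.1) (shape, rate).
Equal-tailed 95% interval: Gamma(8, 10.1) quantiles at 0.025 and 0.975.
Posterior mean ≈ 0.792, SD ≈ 0.280; a Normal approximation gives roughly [0.243, 1.341].
Exact: lower = 0.342; upper = 1.428.

[0.342, 1.428]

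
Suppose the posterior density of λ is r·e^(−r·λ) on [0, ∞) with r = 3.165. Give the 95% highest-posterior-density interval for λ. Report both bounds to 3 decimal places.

[0.000, 0.947]

The exponential density is strictly decreasing on [0, ∞), so the HPD interval is anchored at 0: [0, q] with P(λ ≤ q) = 0.95.
q = −ln(1 − 0.95) / 3.165 = 2.9957 / 3.165 = 0.947.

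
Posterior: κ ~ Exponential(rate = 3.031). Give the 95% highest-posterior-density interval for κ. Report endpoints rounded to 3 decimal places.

[0.000, 0.988]

The exponential density is strictly decreasing on [0, ∞), so the HPD interval is anchored at 0: [0, q] with P(κ ≤ q) = 0.95.
q = −ln(1 − 0.95) / 3.031 = 2.9957 / 3.031 = 0.988.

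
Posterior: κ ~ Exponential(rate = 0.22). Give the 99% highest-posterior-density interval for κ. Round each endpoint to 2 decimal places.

The exponential density is strictly decreasing on [0, ∞), so the HPD interval is anchored at 0: [0, q] with P(κ ≤ q) = 0.99.
q = −ln(1 − 0.99) / 0.22 = 4.6052 / 0.22 = 20.93.

[0.00, 20.93]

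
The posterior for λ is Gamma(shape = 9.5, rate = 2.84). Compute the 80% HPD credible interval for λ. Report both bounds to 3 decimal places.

[1.853, 4.525]

The posterior is unimodal and skewed, so the HPD interval has equal density at both endpoints and is the shortest 80% interval.
Solving f(1.853) = f(4.525) with F(4.525) − F(1.853) = 0.80 gives [1.853, 4.525].
For comparison, the equal-tailed interval is [2.051, 4.789]; the HPD is narrower and shifted toward the mode.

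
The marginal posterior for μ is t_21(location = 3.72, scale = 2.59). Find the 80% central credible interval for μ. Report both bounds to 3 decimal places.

The t_21 distribution is symmetric; the 80% interval is 3.72 ± t·2.59 with t_{0.9,21} = 1.323.
Half-width: 1.323 × 2.59 = 3.427.
3.72 − 3.427 = 0.293; 3.72 + 3.427 = 7.147.

[0.293, 7.147]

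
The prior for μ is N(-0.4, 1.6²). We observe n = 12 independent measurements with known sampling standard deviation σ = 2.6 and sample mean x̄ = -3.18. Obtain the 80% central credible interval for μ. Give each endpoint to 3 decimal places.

Posterior precision = 1/1.6² + 12/2.6² = 0.3906 + 1.7751 = 2.1658, so posterior SD = 0.6795.
Posterior mean = (-0.4/1.6² + 12·-3.18/2.6²) / 2.1658 = -2.6786.
Interval: -2.6786 ± 1.282 × 0.6795 → [-3.549, -1.808].

[-3.549, -1.808]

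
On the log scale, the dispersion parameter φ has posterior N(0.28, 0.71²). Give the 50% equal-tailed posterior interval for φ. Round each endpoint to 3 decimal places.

[0.820, 2.136]

On the log scale the 50% interval is 0.28 ± 0.674 × 0.71 = [-0.1989, 0.7589].
Exponentiate: [e^-0.1989, e^0.7589] = [0.820, 2.136].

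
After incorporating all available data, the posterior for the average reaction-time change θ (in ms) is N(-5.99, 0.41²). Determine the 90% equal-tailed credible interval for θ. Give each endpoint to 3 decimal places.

The posterior is symmetric, so the 90% equal-tailed interval is θ = -5.99 ± z·0.41 with z = 1.645.
Half-width: 1.645 × 0.41 = 0.674.
-5.99 − 0.674 = -6.664; -5.99 + 0.674 = -5.316.

[-6.664, -5.316]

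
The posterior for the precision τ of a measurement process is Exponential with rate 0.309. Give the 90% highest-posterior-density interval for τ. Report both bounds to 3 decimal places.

[0.000, 7.452]

The exponential density is strictly decreasing on [0, ∞), so the HPD interval is anchored at 0: [0, q] with P(τ ≤ q) = 0.90.
q = −ln(1 − 0.90) / 0.309 = 2.3026 / 0.309 = 7.452.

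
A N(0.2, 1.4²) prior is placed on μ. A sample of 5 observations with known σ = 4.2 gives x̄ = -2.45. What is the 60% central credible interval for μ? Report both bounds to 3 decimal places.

[-1.691, 0.198]

Posterior precision = 1/1.4² + 5/4.2² = 0.5102 + 0.2834 = 0.7937, so posterior SD = 1.1225.
Posterior mean = (0.2/1.4² + 5·-2.45/4.2²) / 0.7937 = -0.7464.
Interval: -0.7464 ± 0.842 × 1.1225 → [-1.691, 0.198].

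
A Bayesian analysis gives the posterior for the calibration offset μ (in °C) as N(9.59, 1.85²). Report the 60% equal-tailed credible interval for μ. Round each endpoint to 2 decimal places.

[8.03, 11.15]

The posterior is symmetric, so the 60% equal-tailed interval is μ = 9.59 ± z·1.85 with z = 0.842.
Half-width: 0.842 × 1.85 = 1.56.
9.59 − 1.56 = 8.03; 9.59 + 1.56 = 11.15.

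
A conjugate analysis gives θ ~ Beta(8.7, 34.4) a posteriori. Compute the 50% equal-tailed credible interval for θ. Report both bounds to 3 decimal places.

[0.158, 0.240]

Posterior: Beta(8.7, 34.4).
Equal-tailed 50% interval: the 0.25 and 0.75 quantiles of Beta(8.7, 34.4).
Posterior mean ≈ 0.202, SD ≈ 0.060; a Normal approximation gives roughly [0.161, 0.243].
Exact: F⁻¹(0.25) = 0.158; F⁻¹(0.75) = 0.240.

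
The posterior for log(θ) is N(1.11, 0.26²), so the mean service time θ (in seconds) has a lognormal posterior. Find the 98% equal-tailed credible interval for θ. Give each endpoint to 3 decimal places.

[1.657, 5.556]

On the log scale the 98% interval is 1.11 ± 2.326 × 0.26 = [0.5051, 1.7149].
Exponentiate: [e^0.5051, e^1.7149] = [1.657, 5.556].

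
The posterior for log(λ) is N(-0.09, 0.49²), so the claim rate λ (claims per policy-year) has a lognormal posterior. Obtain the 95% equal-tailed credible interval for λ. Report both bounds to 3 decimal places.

[0.350, 2.388]

On the log scale the 95% interval is -0.09 ± 1.960 × 0.49 = [-1.0504, 0.8704].
Exponentiate: [e^-1.0504, e^0.8704] = [0.350, 2.388].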